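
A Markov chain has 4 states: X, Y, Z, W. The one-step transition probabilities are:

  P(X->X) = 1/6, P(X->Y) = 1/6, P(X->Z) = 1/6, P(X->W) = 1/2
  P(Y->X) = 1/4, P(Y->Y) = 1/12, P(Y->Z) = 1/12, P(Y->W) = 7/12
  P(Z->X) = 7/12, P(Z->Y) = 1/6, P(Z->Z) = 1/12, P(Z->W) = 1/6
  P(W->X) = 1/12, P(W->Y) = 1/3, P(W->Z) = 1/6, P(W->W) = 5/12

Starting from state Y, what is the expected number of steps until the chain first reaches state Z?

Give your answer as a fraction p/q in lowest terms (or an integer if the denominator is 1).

Answer: 270/37

Derivation:
Let h_i = expected steps to first reach Z from state i.
Boundary: h_Z = 0.
First-step equations for the other states:
  h_X = 1 + 1/6*h_X + 1/6*h_Y + 1/6*h_Z + 1/2*h_W
  h_Y = 1 + 1/4*h_X + 1/12*h_Y + 1/12*h_Z + 7/12*h_W
  h_W = 1 + 1/12*h_X + 1/3*h_Y + 1/6*h_Z + 5/12*h_W

Substituting h_Z = 0 and rearranging gives the linear system (I - Q) h = 1:
  [5/6, -1/6, -1/2] . (h_X, h_Y, h_W) = 1
  [-1/4, 11/12, -7/12] . (h_X, h_Y, h_W) = 1
  [-1/12, -1/3, 7/12] . (h_X, h_Y, h_W) = 1

Solving yields:
  h_X = 501/74
  h_Y = 270/37
  h_W = 507/74

Starting state is Y, so the expected hitting time is h_Y = 270/37.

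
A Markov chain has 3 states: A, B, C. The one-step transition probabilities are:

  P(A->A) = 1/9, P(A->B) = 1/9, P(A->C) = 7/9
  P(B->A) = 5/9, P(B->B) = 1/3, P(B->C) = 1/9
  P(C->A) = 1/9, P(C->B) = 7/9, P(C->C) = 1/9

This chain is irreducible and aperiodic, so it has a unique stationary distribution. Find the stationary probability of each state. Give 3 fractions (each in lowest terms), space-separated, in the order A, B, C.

The stationary distribution satisfies pi = pi * P, i.e.:
  pi_A = 1/9*pi_A + 5/9*pi_B + 1/9*pi_C
  pi_B = 1/9*pi_A + 1/3*pi_B + 7/9*pi_C
  pi_C = 7/9*pi_A + 1/9*pi_B + 1/9*pi_C
with normalization: pi_A + pi_B + pi_C = 1.

Using the first 2 balance equations plus normalization, the linear system A*pi = b is:
  [-8/9, 5/9, 1/9] . pi = 0
  [1/9, -2/3, 7/9] . pi = 0
  [1, 1, 1] . pi = 1

Solving yields:
  pi_A = 41/141
  pi_B = 19/47
  pi_C = 43/141

Verification (pi * P):
  41/141*1/9 + 19/47*5/9 + 43/141*1/9 = 41/141 = pi_A  (ok)
  41/141*1/9 + 19/47*1/3 + 43/141*7/9 = 19/47 = pi_B  (ok)
  41/141*7/9 + 19/47*1/9 + 43/141*1/9 = 43/141 = pi_C  (ok)

Answer: 41/141 19/47 43/141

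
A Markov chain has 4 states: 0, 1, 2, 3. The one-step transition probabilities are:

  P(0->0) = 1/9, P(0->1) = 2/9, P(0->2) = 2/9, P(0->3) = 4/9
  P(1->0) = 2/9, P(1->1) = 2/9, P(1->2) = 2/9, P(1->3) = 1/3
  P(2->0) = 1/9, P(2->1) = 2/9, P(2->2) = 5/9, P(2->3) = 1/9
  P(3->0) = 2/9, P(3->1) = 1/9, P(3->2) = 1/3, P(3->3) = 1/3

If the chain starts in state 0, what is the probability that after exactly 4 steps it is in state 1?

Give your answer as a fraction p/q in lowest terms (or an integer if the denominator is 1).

Answer: 1256/6561

Derivation:
Computing P^4 by repeated multiplication:
P^1 =
  0: [1/9, 2/9, 2/9, 4/9]
  1: [2/9, 2/9, 2/9, 1/3]
  2: [1/9, 2/9, 5/9, 1/9]
  3: [2/9, 1/9, 1/3, 1/3]
P^2 =
  0: [5/27, 14/81, 28/81, 8/27]
  1: [14/81, 5/27, 1/3, 25/81]
  2: [4/27, 17/81, 34/81, 2/9]
  3: [13/81, 5/27, 10/27, 23/81]
P^3 =
  0: [119/729, 46/243, 10/27, 202/729]
  1: [121/729, 137/729, 268/729, 203/729]
  2: [116/729, 16/81, 94/243, 187/729]
  3: [119/729, 139/729, 275/729, 196/729]
P^4 =
  0: [1069/6561, 1256/6561, 2470/6561, 1766/6561]
  1: [1069/6561, 1255/6561, 2465/6561, 1772/6561]
  2: [1060/6561, 1271/6561, 2491/6561, 1739/6561]
  3: [1064/6561, 1262/6561, 2479/6561, 1756/6561]

(P^4)[0 -> 1] = 1256/6561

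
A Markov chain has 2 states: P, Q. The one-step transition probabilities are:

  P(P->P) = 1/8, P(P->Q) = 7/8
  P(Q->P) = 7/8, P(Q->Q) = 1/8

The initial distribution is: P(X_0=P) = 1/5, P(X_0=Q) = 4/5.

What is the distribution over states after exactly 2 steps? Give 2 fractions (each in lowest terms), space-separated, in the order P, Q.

Answer: 53/160 107/160

Derivation:
Propagating the distribution step by step (d_{t+1} = d_t * P):
d_0 = (P=1/5, Q=4/5)
  d_1[P] = 1/5*1/8 + 4/5*7/8 = 29/40
  d_1[Q] = 1/5*7/8 + 4/5*1/8 = 11/40
d_1 = (P=29/40, Q=11/40)
  d_2[P] = 29/40*1/8 + 11/40*7/8 = 53/160
  d_2[Q] = 29/40*7/8 + 11/40*1/8 = 107/160
d_2 = (P=53/160, Q=107/160)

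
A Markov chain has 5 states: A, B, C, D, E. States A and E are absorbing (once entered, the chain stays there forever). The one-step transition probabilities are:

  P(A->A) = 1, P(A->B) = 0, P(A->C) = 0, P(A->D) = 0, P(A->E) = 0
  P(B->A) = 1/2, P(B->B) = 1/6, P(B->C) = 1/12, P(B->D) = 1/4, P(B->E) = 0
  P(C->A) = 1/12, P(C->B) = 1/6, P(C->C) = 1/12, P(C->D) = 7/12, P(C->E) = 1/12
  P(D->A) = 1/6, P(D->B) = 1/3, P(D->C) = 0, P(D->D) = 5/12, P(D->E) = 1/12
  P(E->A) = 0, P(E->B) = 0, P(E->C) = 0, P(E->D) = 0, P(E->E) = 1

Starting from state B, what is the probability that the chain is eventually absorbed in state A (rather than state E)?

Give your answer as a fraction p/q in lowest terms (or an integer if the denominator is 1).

Answer: 549/596

Derivation:
Let a_i = P(absorbed in A | start in state i).
Boundary conditions: a_A = 1, a_E = 0.
For each transient state i, a_i = sum_j P(i->j) * a_j:
  a_B = 1/2*a_A + 1/6*a_B + 1/12*a_C + 1/4*a_D + 0*a_E
  a_C = 1/12*a_A + 1/6*a_B + 1/12*a_C + 7/12*a_D + 1/12*a_E
  a_D = 1/6*a_A + 1/3*a_B + 0*a_C + 5/12*a_D + 1/12*a_E

Substituting a_A = 1 and a_E = 0, rearrange to (I - Q) a = r where r[i] = P(i -> A):
  [5/6, -1/12, -1/4] . (a_B, a_C, a_D) = 1/2
  [-1/6, 11/12, -7/12] . (a_B, a_C, a_D) = 1/12
  [-1/3, 0, 7/12] . (a_B, a_C, a_D) = 1/6

Solving yields:
  a_B = 549/596
  a_C = 231/298
  a_D = 121/149

Starting state is B, so the absorption probability is a_B = 549/596.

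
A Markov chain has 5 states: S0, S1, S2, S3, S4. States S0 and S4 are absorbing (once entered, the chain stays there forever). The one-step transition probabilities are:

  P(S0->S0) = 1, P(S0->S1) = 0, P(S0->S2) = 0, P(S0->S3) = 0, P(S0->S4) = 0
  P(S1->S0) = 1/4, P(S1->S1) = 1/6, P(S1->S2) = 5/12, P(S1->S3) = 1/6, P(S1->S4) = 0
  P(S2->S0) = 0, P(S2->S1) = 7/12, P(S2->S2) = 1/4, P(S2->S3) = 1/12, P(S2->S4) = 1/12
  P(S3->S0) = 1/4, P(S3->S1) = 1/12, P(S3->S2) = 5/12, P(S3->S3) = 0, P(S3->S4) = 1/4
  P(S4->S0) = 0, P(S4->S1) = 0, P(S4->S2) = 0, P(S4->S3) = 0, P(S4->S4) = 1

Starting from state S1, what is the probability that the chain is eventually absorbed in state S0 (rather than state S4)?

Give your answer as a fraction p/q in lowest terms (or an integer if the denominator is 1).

Answer: 378/517

Derivation:
Let a_i = P(absorbed in S0 | start in state i).
Boundary conditions: a_S0 = 1, a_S4 = 0.
For each transient state i, a_i = sum_j P(i->j) * a_j:
  a_S1 = 1/4*a_S0 + 1/6*a_S1 + 5/12*a_S2 + 1/6*a_S3 + 0*a_S4
  a_S2 = 0*a_S0 + 7/12*a_S1 + 1/4*a_S2 + 1/12*a_S3 + 1/12*a_S4
  a_S3 = 1/4*a_S0 + 1/12*a_S1 + 5/12*a_S2 + 0*a_S3 + 1/4*a_S4

Substituting a_S0 = 1 and a_S4 = 0, rearrange to (I - Q) a = r where r[i] = P(i -> S0):
  [5/6, -5/12, -1/6] . (a_S1, a_S2, a_S3) = 1/4
  [-7/12, 3/4, -1/12] . (a_S1, a_S2, a_S3) = 0
  [-1/12, -5/12, 1] . (a_S1, a_S2, a_S3) = 1/4

Solving yields:
  a_S1 = 378/517
  a_S2 = 327/517
  a_S3 = 27/47

Starting state is S1, so the absorption probability is a_S1 = 378/517.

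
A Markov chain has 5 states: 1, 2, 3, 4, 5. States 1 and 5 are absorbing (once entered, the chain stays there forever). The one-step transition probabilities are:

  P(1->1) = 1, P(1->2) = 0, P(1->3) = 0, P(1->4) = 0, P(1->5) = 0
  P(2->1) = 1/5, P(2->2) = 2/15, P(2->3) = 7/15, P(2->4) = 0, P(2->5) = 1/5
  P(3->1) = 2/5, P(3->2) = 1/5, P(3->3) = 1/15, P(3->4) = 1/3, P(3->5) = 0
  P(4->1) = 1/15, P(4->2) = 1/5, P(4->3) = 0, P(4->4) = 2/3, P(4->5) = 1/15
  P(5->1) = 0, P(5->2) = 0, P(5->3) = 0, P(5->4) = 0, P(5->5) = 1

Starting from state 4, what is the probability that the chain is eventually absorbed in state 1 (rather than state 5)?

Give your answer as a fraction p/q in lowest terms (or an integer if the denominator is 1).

Answer: 59/100

Derivation:
Let a_i = P(absorbed in 1 | start in state i).
Boundary conditions: a_1 = 1, a_5 = 0.
For each transient state i, a_i = sum_j P(i->j) * a_j:
  a_2 = 1/5*a_1 + 2/15*a_2 + 7/15*a_3 + 0*a_4 + 1/5*a_5
  a_3 = 2/5*a_1 + 1/5*a_2 + 1/15*a_3 + 1/3*a_4 + 0*a_5
  a_4 = 1/15*a_1 + 1/5*a_2 + 0*a_3 + 2/3*a_4 + 1/15*a_5

Substituting a_1 = 1 and a_5 = 0, rearrange to (I - Q) a = r where r[i] = P(i -> 1):
  [13/15, -7/15, 0] . (a_2, a_3, a_4) = 1/5
  [-1/5, 14/15, -1/3] . (a_2, a_3, a_4) = 2/5
  [-1/5, 0, 1/3] . (a_2, a_3, a_4) = 1/15

Solving yields:
  a_2 = 13/20
  a_3 = 109/140
  a_4 = 59/100

Starting state is 4, so the absorption probability is a_4 = 59/100.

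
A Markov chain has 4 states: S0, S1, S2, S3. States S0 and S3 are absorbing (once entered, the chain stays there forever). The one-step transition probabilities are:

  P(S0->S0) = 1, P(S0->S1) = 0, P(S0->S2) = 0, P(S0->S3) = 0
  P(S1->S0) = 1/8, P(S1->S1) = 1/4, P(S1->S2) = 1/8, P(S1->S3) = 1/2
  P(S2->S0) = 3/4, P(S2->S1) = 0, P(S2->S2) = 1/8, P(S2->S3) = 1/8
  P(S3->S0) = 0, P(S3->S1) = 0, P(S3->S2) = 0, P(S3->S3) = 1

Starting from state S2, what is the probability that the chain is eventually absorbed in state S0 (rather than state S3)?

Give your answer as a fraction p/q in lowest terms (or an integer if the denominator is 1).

Answer: 6/7

Derivation:
Let a_i = P(absorbed in S0 | start in state i).
Boundary conditions: a_S0 = 1, a_S3 = 0.
For each transient state i, a_i = sum_j P(i->j) * a_j:
  a_S1 = 1/8*a_S0 + 1/4*a_S1 + 1/8*a_S2 + 1/2*a_S3
  a_S2 = 3/4*a_S0 + 0*a_S1 + 1/8*a_S2 + 1/8*a_S3

Substituting a_S0 = 1 and a_S3 = 0, rearrange to (I - Q) a = r where r[i] = P(i -> S0):
  [3/4, -1/8] . (a_S1, a_S2) = 1/8
  [0, 7/8] . (a_S1, a_S2) = 3/4

Solving yields:
  a_S1 = 13/42
  a_S2 = 6/7

Starting state is S2, so the absorption probability is a_S2 = 6/7.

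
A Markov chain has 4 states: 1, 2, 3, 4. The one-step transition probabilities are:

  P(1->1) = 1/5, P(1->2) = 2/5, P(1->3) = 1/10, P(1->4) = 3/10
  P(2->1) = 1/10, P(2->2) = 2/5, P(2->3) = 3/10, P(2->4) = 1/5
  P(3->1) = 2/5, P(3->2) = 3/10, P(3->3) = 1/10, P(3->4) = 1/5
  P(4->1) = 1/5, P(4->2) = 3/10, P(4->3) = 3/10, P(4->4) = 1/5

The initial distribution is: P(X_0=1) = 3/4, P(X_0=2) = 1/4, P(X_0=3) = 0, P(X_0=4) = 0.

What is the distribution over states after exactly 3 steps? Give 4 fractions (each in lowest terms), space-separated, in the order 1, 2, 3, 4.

Answer: 169/800 1419/4000 43/200 219/1000

Derivation:
Propagating the distribution step by step (d_{t+1} = d_t * P):
d_0 = (1=3/4, 2=1/4, 3=0, 4=0)
  d_1[1] = 3/4*1/5 + 1/4*1/10 + 0*2/5 + 0*1/5 = 7/40
  d_1[2] = 3/4*2/5 + 1/4*2/5 + 0*3/10 + 0*3/10 = 2/5
  d_1[3] = 3/4*1/10 + 1/4*3/10 + 0*1/10 + 0*3/10 = 3/20
  d_1[4] = 3/4*3/10 + 1/4*1/5 + 0*1/5 + 0*1/5 = 11/40
d_1 = (1=7/40, 2=2/5, 3=3/20, 4=11/40)
  d_2[1] = 7/40*1/5 + 2/5*1/10 + 3/20*2/5 + 11/40*1/5 = 19/100
  d_2[2] = 7/40*2/5 + 2/5*2/5 + 3/20*3/10 + 11/40*3/10 = 143/400
  d_2[3] = 7/40*1/10 + 2/5*3/10 + 3/20*1/10 + 11/40*3/10 = 47/200
  d_2[4] = 7/40*3/10 + 2/5*1/5 + 3/20*1/5 + 11/40*1/5 = 87/400
d_2 = (1=19/100, 2=143/400, 3=47/200, 4=87/400)
  d_3[1] = 19/100*1/5 + 143/400*1/10 + 47/200*2/5 + 87/400*1/5 = 169/800
  d_3[2] = 19/100*2/5 + 143/400*2/5 + 47/200*3/10 + 87/400*3/10 = 1419/4000
  d_3[3] = 19/100*1/10 + 143/400*3/10 + 47/200*1/10 + 87/400*3/10 = 43/200
  d_3[4] = 19/100*3/10 + 143/400*1/5 + 47/200*1/5 + 87/400*1/5 = 219/1000
d_3 = (1=169/800, 2=1419/4000, 3=43/200, 4=219/1000)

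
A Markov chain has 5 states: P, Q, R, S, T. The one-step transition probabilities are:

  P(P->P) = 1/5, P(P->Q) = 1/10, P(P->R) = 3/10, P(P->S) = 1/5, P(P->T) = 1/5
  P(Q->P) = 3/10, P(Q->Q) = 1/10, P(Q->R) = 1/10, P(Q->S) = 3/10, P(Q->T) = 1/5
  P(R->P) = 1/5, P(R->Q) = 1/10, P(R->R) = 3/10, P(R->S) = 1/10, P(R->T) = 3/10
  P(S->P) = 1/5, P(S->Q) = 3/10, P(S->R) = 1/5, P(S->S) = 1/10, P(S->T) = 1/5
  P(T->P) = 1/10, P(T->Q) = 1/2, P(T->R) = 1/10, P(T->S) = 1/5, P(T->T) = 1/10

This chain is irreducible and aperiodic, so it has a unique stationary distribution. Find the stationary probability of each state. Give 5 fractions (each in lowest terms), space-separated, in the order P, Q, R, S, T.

Answer: 2427/12034 237/1094 217/1094 1104/6017 2405/12034

Derivation:
The stationary distribution satisfies pi = pi * P, i.e.:
  pi_P = 1/5*pi_P + 3/10*pi_Q + 1/5*pi_R + 1/5*pi_S + 1/10*pi_T
  pi_Q = 1/10*pi_P + 1/10*pi_Q + 1/10*pi_R + 3/10*pi_S + 1/2*pi_T
  pi_R = 3/10*pi_P + 1/10*pi_Q + 3/10*pi_R + 1/5*pi_S + 1/10*pi_T
  pi_S = 1/5*pi_P + 3/10*pi_Q + 1/10*pi_R + 1/10*pi_S + 1/5*pi_T
  pi_T = 1/5*pi_P + 1/5*pi_Q + 3/10*pi_R + 1/5*pi_S + 1/10*pi_T
with normalization: pi_P + pi_Q + pi_R + pi_S + pi_T = 1.

Using the first 4 balance equations plus normalization, the linear system A*pi = b is:
  [-4/5, 3/10, 1/5, 1/5, 1/10] . pi = 0
  [1/10, -9/10, 1/10, 3/10, 1/2] . pi = 0
  [3/10, 1/10, -7/10, 1/5, 1/10] . pi = 0
  [1/5, 3/10, 1/10, -9/10, 1/5] . pi = 0
  [1, 1, 1, 1, 1] . pi = 1

Solving yields:
  pi_P = 2427/12034
  pi_Q = 237/1094
  pi_R = 217/1094
  pi_S = 1104/6017
  pi_T = 2405/12034

Verification (pi * P):
  2427/12034*1/5 + 237/1094*3/10 + 217/1094*1/5 + 1104/6017*1/5 + 2405/12034*1/10 = 2427/12034 = pi_P  (ok)
  2427/12034*1/10 + 237/1094*1/10 + 217/1094*1/10 + 1104/6017*3/10 + 2405/12034*1/2 = 237/1094 = pi_Q  (ok)
  2427/12034*3/10 + 237/1094*1/10 + 217/1094*3/10 + 1104/6017*1/5 + 2405/12034*1/10 = 217/1094 = pi_R  (ok)
  2427/12034*1/5 + 237/1094*3/10 + 217/1094*1/10 + 1104/6017*1/10 + 2405/12034*1/5 = 1104/6017 = pi_S  (ok)
  2427/12034*1/5 + 237/1094*1/5 + 217/1094*3/10 + 1104/6017*1/5 + 2405/12034*1/10 = 2405/12034 = pi_T  (ok)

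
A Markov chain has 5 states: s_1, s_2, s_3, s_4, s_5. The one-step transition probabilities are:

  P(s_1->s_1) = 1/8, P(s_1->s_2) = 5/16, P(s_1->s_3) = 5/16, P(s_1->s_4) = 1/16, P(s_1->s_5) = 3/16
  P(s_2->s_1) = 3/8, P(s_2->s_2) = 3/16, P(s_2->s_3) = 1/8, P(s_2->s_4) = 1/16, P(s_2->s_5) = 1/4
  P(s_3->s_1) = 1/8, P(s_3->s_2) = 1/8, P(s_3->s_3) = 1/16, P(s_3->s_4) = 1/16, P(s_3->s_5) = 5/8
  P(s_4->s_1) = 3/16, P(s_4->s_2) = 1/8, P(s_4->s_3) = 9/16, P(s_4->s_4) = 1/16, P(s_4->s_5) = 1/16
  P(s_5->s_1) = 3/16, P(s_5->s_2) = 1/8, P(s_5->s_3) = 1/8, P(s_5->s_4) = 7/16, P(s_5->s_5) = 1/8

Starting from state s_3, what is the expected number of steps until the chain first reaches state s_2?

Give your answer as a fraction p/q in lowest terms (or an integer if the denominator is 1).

Answer: 114592/17657

Derivation:
Let h_i = expected steps to first reach s_2 from state i.
Boundary: h_s_2 = 0.
First-step equations for the other states:
  h_s_1 = 1 + 1/8*h_s_1 + 5/16*h_s_2 + 5/16*h_s_3 + 1/16*h_s_4 + 3/16*h_s_5
  h_s_3 = 1 + 1/8*h_s_1 + 1/8*h_s_2 + 1/16*h_s_3 + 1/16*h_s_4 + 5/8*h_s_5
  h_s_4 = 1 + 3/16*h_s_1 + 1/8*h_s_2 + 9/16*h_s_3 + 1/16*h_s_4 + 1/16*h_s_5
  h_s_5 = 1 + 3/16*h_s_1 + 1/8*h_s_2 + 1/8*h_s_3 + 7/16*h_s_4 + 1/8*h_s_5

Substituting h_s_2 = 0 and rearranging gives the linear system (I - Q) h = 1:
  [7/8, -5/16, -1/16, -3/16] . (h_s_1, h_s_3, h_s_4, h_s_5) = 1
  [-1/8, 15/16, -1/16, -5/8] . (h_s_1, h_s_3, h_s_4, h_s_5) = 1
  [-3/16, -9/16, 15/16, -1/16] . (h_s_1, h_s_3, h_s_4, h_s_5) = 1
  [-3/16, -1/8, -7/16, 7/8] . (h_s_1, h_s_3, h_s_4, h_s_5) = 1

Solving yields:
  h_s_1 = 93568/17657
  h_s_3 = 114592/17657
  h_s_4 = 113872/17657
  h_s_5 = 113536/17657

Starting state is s_3, so the expected hitting time is h_s_3 = 114592/17657.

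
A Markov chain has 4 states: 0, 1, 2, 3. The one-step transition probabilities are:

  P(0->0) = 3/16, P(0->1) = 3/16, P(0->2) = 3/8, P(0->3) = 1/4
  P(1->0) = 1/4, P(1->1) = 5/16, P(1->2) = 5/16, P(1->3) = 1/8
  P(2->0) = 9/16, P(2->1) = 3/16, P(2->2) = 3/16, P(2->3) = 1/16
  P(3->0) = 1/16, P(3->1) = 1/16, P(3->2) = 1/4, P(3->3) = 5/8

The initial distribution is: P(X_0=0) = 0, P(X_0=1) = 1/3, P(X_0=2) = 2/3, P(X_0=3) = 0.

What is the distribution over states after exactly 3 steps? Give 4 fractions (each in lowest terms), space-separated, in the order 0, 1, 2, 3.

Propagating the distribution step by step (d_{t+1} = d_t * P):
d_0 = (0=0, 1=1/3, 2=2/3, 3=0)
  d_1[0] = 0*3/16 + 1/3*1/4 + 2/3*9/16 + 0*1/16 = 11/24
  d_1[1] = 0*3/16 + 1/3*5/16 + 2/3*3/16 + 0*1/16 = 11/48
  d_1[2] = 0*3/8 + 1/3*5/16 + 2/3*3/16 + 0*1/4 = 11/48
  d_1[3] = 0*1/4 + 1/3*1/8 + 2/3*1/16 + 0*5/8 = 1/12
d_1 = (0=11/24, 1=11/48, 2=11/48, 3=1/12)
  d_2[0] = 11/24*3/16 + 11/48*1/4 + 11/48*9/16 + 1/12*1/16 = 71/256
  d_2[1] = 11/24*3/16 + 11/48*5/16 + 11/48*3/16 + 1/12*1/16 = 79/384
  d_2[2] = 11/24*3/8 + 11/48*5/16 + 11/48*3/16 + 1/12*1/4 = 59/192
  d_2[3] = 11/24*1/4 + 11/48*1/8 + 11/48*1/16 + 1/12*5/8 = 161/768
d_2 = (0=71/256, 1=79/384, 2=59/192, 3=161/768)
  d_3[0] = 71/256*3/16 + 79/384*1/4 + 59/192*9/16 + 161/768*1/16 = 889/3072
  d_3[1] = 71/256*3/16 + 79/384*5/16 + 59/192*3/16 + 161/768*1/16 = 383/2048
  d_3[2] = 71/256*3/8 + 79/384*5/16 + 59/192*3/16 + 161/768*1/4 = 285/1024
  d_3[3] = 71/256*1/4 + 79/384*1/8 + 59/192*1/16 + 161/768*5/8 = 1507/6144
d_3 = (0=889/3072, 1=383/2048, 2=285/1024, 3=1507/6144)

Answer: 889/3072 383/2048 285/1024 1507/6144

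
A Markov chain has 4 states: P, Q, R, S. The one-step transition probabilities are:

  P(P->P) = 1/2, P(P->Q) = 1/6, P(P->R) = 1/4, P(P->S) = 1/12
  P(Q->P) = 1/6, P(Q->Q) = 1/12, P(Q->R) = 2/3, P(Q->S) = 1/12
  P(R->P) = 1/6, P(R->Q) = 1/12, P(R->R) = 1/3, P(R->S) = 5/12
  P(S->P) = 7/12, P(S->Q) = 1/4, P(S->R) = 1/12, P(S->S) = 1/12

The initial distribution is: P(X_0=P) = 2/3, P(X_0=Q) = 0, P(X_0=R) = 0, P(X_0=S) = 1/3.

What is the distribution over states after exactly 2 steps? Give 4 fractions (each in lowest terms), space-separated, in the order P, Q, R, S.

Propagating the distribution step by step (d_{t+1} = d_t * P):
d_0 = (P=2/3, Q=0, R=0, S=1/3)
  d_1[P] = 2/3*1/2 + 0*1/6 + 0*1/6 + 1/3*7/12 = 19/36
  d_1[Q] = 2/3*1/6 + 0*1/12 + 0*1/12 + 1/3*1/4 = 7/36
  d_1[R] = 2/3*1/4 + 0*2/3 + 0*1/3 + 1/3*1/12 = 7/36
  d_1[S] = 2/3*1/12 + 0*1/12 + 0*5/12 + 1/3*1/12 = 1/12
d_1 = (P=19/36, Q=7/36, R=7/36, S=1/12)
  d_2[P] = 19/36*1/2 + 7/36*1/6 + 7/36*1/6 + 1/12*7/12 = 163/432
  d_2[Q] = 19/36*1/6 + 7/36*1/12 + 7/36*1/12 + 1/12*1/4 = 61/432
  d_2[R] = 19/36*1/4 + 7/36*2/3 + 7/36*1/3 + 1/12*1/12 = 1/3
  d_2[S] = 19/36*1/12 + 7/36*1/12 + 7/36*5/12 + 1/12*1/12 = 4/27
d_2 = (P=163/432, Q=61/432, R=1/3, S=4/27)

Answer: 163/432 61/432 1/3 4/27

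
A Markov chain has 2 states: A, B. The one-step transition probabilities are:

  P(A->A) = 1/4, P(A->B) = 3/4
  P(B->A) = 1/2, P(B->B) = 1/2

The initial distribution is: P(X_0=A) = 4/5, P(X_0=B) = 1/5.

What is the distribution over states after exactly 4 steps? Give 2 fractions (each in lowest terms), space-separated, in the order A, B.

Propagating the distribution step by step (d_{t+1} = d_t * P):
d_0 = (A=4/5, B=1/5)
  d_1[A] = 4/5*1/4 + 1/5*1/2 = 3/10
  d_1[B] = 4/5*3/4 + 1/5*1/2 = 7/10
d_1 = (A=3/10, B=7/10)
  d_2[A] = 3/10*1/4 + 7/10*1/2 = 17/40
  d_2[B] = 3/10*3/4 + 7/10*1/2 = 23/40
d_2 = (A=17/40, B=23/40)
  d_3[A] = 17/40*1/4 + 23/40*1/2 = 63/160
  d_3[B] = 17/40*3/4 + 23/40*1/2 = 97/160
d_3 = (A=63/160, B=97/160)
  d_4[A] = 63/160*1/4 + 97/160*1/2 = 257/640
  d_4[B] = 63/160*3/4 + 97/160*1/2 = 383/640
d_4 = (A=257/640, B=383/640)

Answer: 257/640 383/640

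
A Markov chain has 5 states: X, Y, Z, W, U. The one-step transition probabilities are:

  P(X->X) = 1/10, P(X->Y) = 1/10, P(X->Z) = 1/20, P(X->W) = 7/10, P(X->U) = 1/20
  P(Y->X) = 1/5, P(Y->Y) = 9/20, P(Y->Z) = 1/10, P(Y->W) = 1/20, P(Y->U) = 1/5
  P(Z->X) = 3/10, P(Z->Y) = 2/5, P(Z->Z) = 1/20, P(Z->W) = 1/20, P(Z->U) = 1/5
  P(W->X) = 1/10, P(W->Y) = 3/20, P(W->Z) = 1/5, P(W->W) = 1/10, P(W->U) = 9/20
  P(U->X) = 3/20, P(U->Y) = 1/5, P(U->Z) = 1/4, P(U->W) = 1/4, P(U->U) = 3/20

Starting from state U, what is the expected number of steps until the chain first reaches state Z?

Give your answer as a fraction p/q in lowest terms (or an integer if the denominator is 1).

Let h_i = expected steps to first reach Z from state i.
Boundary: h_Z = 0.
First-step equations for the other states:
  h_X = 1 + 1/10*h_X + 1/10*h_Y + 1/20*h_Z + 7/10*h_W + 1/20*h_U
  h_Y = 1 + 1/5*h_X + 9/20*h_Y + 1/10*h_Z + 1/20*h_W + 1/5*h_U
  h_W = 1 + 1/10*h_X + 3/20*h_Y + 1/5*h_Z + 1/10*h_W + 9/20*h_U
  h_U = 1 + 3/20*h_X + 1/5*h_Y + 1/4*h_Z + 1/4*h_W + 3/20*h_U

Substituting h_Z = 0 and rearranging gives the linear system (I - Q) h = 1:
  [9/10, -1/10, -7/10, -1/20] . (h_X, h_Y, h_W, h_U) = 1
  [-1/5, 11/20, -1/20, -1/5] . (h_X, h_Y, h_W, h_U) = 1
  [-1/10, -3/20, 9/10, -9/20] . (h_X, h_Y, h_W, h_U) = 1
  [-3/20, -1/5, -1/4, 17/20] . (h_X, h_Y, h_W, h_U) = 1

Solving yields:
  h_X = 24860/3679
  h_Y = 177360/25753
  h_W = 151100/25753
  h_U = 147180/25753

Starting state is U, so the expected hitting time is h_U = 147180/25753.

Answer: 147180/25753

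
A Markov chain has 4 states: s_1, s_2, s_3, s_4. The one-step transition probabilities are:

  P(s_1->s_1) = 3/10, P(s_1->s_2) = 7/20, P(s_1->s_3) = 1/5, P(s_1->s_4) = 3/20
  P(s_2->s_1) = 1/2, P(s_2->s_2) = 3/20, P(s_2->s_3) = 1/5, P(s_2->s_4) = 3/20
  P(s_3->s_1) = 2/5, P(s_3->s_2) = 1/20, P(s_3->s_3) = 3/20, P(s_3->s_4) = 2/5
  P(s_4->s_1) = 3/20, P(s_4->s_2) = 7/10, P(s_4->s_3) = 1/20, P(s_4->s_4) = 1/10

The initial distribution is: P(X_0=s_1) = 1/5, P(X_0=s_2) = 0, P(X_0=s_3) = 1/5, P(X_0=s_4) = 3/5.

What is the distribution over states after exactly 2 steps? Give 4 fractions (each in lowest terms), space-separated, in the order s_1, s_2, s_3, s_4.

Propagating the distribution step by step (d_{t+1} = d_t * P):
d_0 = (s_1=1/5, s_2=0, s_3=1/5, s_4=3/5)
  d_1[s_1] = 1/5*3/10 + 0*1/2 + 1/5*2/5 + 3/5*3/20 = 23/100
  d_1[s_2] = 1/5*7/20 + 0*3/20 + 1/5*1/20 + 3/5*7/10 = 1/2
  d_1[s_3] = 1/5*1/5 + 0*1/5 + 1/5*3/20 + 3/5*1/20 = 1/10
  d_1[s_4] = 1/5*3/20 + 0*3/20 + 1/5*2/5 + 3/5*1/10 = 17/100
d_1 = (s_1=23/100, s_2=1/2, s_3=1/10, s_4=17/100)
  d_2[s_1] = 23/100*3/10 + 1/2*1/2 + 1/10*2/5 + 17/100*3/20 = 769/2000
  d_2[s_2] = 23/100*7/20 + 1/2*3/20 + 1/10*1/20 + 17/100*7/10 = 559/2000
  d_2[s_3] = 23/100*1/5 + 1/2*1/5 + 1/10*3/20 + 17/100*1/20 = 339/2000
  d_2[s_4] = 23/100*3/20 + 1/2*3/20 + 1/10*2/5 + 17/100*1/10 = 333/2000
d_2 = (s_1=769/2000, s_2=559/2000, s_3=339/2000, s_4=333/2000)

Answer: 769/2000 559/2000 339/2000 333/2000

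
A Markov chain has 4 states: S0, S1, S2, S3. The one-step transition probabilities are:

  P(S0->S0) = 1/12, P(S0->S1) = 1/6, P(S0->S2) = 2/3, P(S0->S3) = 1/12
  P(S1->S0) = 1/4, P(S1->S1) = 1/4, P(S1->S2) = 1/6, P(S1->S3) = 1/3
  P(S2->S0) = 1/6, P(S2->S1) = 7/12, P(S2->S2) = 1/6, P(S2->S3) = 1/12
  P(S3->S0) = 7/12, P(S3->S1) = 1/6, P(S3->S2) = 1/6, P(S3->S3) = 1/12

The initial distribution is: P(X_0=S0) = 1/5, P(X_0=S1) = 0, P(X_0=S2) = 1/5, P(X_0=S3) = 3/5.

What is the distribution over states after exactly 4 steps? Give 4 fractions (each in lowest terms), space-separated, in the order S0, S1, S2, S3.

Answer: 6259/25920 6307/20736 1231/4320 1171/6912

Derivation:
Propagating the distribution step by step (d_{t+1} = d_t * P):
d_0 = (S0=1/5, S1=0, S2=1/5, S3=3/5)
  d_1[S0] = 1/5*1/12 + 0*1/4 + 1/5*1/6 + 3/5*7/12 = 2/5
  d_1[S1] = 1/5*1/6 + 0*1/4 + 1/5*7/12 + 3/5*1/6 = 1/4
  d_1[S2] = 1/5*2/3 + 0*1/6 + 1/5*1/6 + 3/5*1/6 = 4/15
  d_1[S3] = 1/5*1/12 + 0*1/3 + 1/5*1/12 + 3/5*1/12 = 1/12
d_1 = (S0=2/5, S1=1/4, S2=4/15, S3=1/12)
  d_2[S0] = 2/5*1/12 + 1/4*1/4 + 4/15*1/6 + 1/12*7/12 = 17/90
  d_2[S1] = 2/5*1/6 + 1/4*1/4 + 4/15*7/12 + 1/12*1/6 = 43/144
  d_2[S2] = 2/5*2/3 + 1/4*1/6 + 4/15*1/6 + 1/12*1/6 = 11/30
  d_2[S3] = 2/5*1/12 + 1/4*1/3 + 4/15*1/12 + 1/12*1/12 = 7/48
d_2 = (S0=17/90, S1=43/144, S2=11/30, S3=7/48)
  d_3[S0] = 17/90*1/12 + 43/144*1/4 + 11/30*1/6 + 7/48*7/12 = 511/2160
  d_3[S1] = 17/90*1/6 + 43/144*1/4 + 11/30*7/12 + 7/48*1/6 = 595/1728
  d_3[S2] = 17/90*2/3 + 43/144*1/6 + 11/30*1/6 + 7/48*1/6 = 47/180
  d_3[S3] = 17/90*1/12 + 43/144*1/3 + 11/30*1/12 + 7/48*1/12 = 91/576
d_3 = (S0=511/2160, S1=595/1728, S2=47/180, S3=91/576)
  d_4[S0] = 511/2160*1/12 + 595/1728*1/4 + 47/180*1/6 + 91/576*7/12 = 6259/25920
  d_4[S1] = 511/2160*1/6 + 595/1728*1/4 + 47/180*7/12 + 91/576*1/6 = 6307/20736
  d_4[S2] = 511/2160*2/3 + 595/1728*1/6 + 47/180*1/6 + 91/576*1/6 = 1231/4320
  d_4[S3] = 511/2160*1/12 + 595/1728*1/3 + 47/180*1/12 + 91/576*1/12 = 1171/6912
d_4 = (S0=6259/25920, S1=6307/20736, S2=1231/4320, S3=1171/6912)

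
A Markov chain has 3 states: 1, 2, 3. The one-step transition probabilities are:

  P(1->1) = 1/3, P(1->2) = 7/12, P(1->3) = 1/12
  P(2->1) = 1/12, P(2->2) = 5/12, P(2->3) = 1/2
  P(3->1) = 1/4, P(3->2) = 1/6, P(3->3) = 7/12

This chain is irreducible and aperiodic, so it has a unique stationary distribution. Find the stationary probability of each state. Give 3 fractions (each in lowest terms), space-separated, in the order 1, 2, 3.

The stationary distribution satisfies pi = pi * P, i.e.:
  pi_1 = 1/3*pi_1 + 1/12*pi_2 + 1/4*pi_3
  pi_2 = 7/12*pi_1 + 5/12*pi_2 + 1/6*pi_3
  pi_3 = 1/12*pi_1 + 1/2*pi_2 + 7/12*pi_3
with normalization: pi_1 + pi_2 + pi_3 = 1.

Using the first 2 balance equations plus normalization, the linear system A*pi = b is:
  [-2/3, 1/12, 1/4] . pi = 0
  [7/12, -7/12, 1/6] . pi = 0
  [1, 1, 1] . pi = 1

Solving yields:
  pi_1 = 23/109
  pi_2 = 37/109
  pi_3 = 49/109

Verification (pi * P):
  23/109*1/3 + 37/109*1/12 + 49/109*1/4 = 23/109 = pi_1  (ok)
  23/109*7/12 + 37/109*5/12 + 49/109*1/6 = 37/109 = pi_2  (ok)
  23/109*1/12 + 37/109*1/2 + 49/109*7/12 = 49/109 = pi_3  (ok)

Answer: 23/109 37/109 49/109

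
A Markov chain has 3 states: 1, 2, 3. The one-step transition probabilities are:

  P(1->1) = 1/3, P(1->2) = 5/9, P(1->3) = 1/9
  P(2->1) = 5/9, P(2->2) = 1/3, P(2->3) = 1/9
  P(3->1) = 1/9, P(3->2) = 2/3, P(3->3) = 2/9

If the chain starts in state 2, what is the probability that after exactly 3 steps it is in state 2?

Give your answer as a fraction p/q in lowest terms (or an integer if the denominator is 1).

Answer: 335/729

Derivation:
Computing P^3 by repeated multiplication:
P^1 =
  1: [1/3, 5/9, 1/9]
  2: [5/9, 1/3, 1/9]
  3: [1/9, 2/3, 2/9]
P^2 =
  1: [35/81, 4/9, 10/81]
  2: [31/81, 40/81, 10/81]
  3: [35/81, 35/81, 11/81]
P^3 =
  1: [295/729, 343/729, 91/729]
  2: [101/243, 335/729, 91/729]
  3: [97/243, 346/729, 92/729]

(P^3)[2 -> 2] = 335/729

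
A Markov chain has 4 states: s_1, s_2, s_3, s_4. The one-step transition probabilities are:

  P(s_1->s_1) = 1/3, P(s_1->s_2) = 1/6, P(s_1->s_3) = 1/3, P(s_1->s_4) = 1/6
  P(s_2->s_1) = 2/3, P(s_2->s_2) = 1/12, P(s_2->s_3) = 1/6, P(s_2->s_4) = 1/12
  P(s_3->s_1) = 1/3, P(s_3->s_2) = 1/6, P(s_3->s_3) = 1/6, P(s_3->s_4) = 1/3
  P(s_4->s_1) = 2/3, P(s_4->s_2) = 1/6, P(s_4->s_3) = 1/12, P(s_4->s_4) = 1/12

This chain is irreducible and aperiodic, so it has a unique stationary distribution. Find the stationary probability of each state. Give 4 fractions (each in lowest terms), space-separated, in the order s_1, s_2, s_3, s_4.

Answer: 271/611 2/13 138/611 108/611

Derivation:
The stationary distribution satisfies pi = pi * P, i.e.:
  pi_s_1 = 1/3*pi_s_1 + 2/3*pi_s_2 + 1/3*pi_s_3 + 2/3*pi_s_4
  pi_s_2 = 1/6*pi_s_1 + 1/12*pi_s_2 + 1/6*pi_s_3 + 1/6*pi_s_4
  pi_s_3 = 1/3*pi_s_1 + 1/6*pi_s_2 + 1/6*pi_s_3 + 1/12*pi_s_4
  pi_s_4 = 1/6*pi_s_1 + 1/12*pi_s_2 + 1/3*pi_s_3 + 1/12*pi_s_4
with normalization: pi_s_1 + pi_s_2 + pi_s_3 + pi_s_4 = 1.

Using the first 3 balance equations plus normalization, the linear system A*pi = b is:
  [-2/3, 2/3, 1/3, 2/3] . pi = 0
  [1/6, -11/12, 1/6, 1/6] . pi = 0
  [1/3, 1/6, -5/6, 1/12] . pi = 0
  [1, 1, 1, 1] . pi = 1

Solving yields:
  pi_s_1 = 271/611
  pi_s_2 = 2/13
  pi_s_3 = 138/611
  pi_s_4 = 108/611

Verification (pi * P):
  271/611*1/3 + 2/13*2/3 + 138/611*1/3 + 108/611*2/3 = 271/611 = pi_s_1  (ok)
  271/611*1/6 + 2/13*1/12 + 138/611*1/6 + 108/611*1/6 = 2/13 = pi_s_2  (ok)
  271/611*1/3 + 2/13*1/6 + 138/611*1/6 + 108/611*1/12 = 138/611 = pi_s_3  (ok)
  271/611*1/6 + 2/13*1/12 + 138/611*1/3 + 108/611*1/12 = 108/611 = pi_s_4  (ok)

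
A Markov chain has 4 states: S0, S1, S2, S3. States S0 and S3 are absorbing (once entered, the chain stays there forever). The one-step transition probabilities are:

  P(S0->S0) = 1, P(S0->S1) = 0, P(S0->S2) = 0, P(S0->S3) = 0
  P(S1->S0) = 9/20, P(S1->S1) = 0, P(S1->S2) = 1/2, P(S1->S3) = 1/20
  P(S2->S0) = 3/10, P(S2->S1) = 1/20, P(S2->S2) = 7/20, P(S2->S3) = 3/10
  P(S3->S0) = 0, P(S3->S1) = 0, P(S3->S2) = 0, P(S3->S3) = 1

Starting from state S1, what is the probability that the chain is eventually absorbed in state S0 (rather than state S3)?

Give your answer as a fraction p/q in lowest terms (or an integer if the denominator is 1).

Let a_i = P(absorbed in S0 | start in state i).
Boundary conditions: a_S0 = 1, a_S3 = 0.
For each transient state i, a_i = sum_j P(i->j) * a_j:
  a_S1 = 9/20*a_S0 + 0*a_S1 + 1/2*a_S2 + 1/20*a_S3
  a_S2 = 3/10*a_S0 + 1/20*a_S1 + 7/20*a_S2 + 3/10*a_S3

Substituting a_S0 = 1 and a_S3 = 0, rearrange to (I - Q) a = r where r[i] = P(i -> S0):
  [1, -1/2] . (a_S1, a_S2) = 9/20
  [-1/20, 13/20] . (a_S1, a_S2) = 3/10

Solving yields:
  a_S1 = 177/250
  a_S2 = 129/250

Starting state is S1, so the absorption probability is a_S1 = 177/250.

Answer: 177/250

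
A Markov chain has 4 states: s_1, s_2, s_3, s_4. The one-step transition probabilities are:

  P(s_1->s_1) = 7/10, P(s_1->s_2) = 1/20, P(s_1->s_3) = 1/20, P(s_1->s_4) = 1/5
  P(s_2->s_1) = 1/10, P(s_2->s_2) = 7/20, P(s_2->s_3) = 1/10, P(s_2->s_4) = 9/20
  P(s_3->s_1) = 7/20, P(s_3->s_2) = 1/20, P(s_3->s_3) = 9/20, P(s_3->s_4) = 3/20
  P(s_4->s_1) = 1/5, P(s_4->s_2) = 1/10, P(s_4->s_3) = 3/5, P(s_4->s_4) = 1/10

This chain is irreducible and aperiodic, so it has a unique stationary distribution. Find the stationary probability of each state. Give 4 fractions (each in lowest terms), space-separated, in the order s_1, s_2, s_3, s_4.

The stationary distribution satisfies pi = pi * P, i.e.:
  pi_s_1 = 7/10*pi_s_1 + 1/10*pi_s_2 + 7/20*pi_s_3 + 1/5*pi_s_4
  pi_s_2 = 1/20*pi_s_1 + 7/20*pi_s_2 + 1/20*pi_s_3 + 1/10*pi_s_4
  pi_s_3 = 1/20*pi_s_1 + 1/10*pi_s_2 + 9/20*pi_s_3 + 3/5*pi_s_4
  pi_s_4 = 1/5*pi_s_1 + 9/20*pi_s_2 + 3/20*pi_s_3 + 1/10*pi_s_4
with normalization: pi_s_1 + pi_s_2 + pi_s_3 + pi_s_4 = 1.

Using the first 3 balance equations plus normalization, the linear system A*pi = b is:
  [-3/10, 1/10, 7/20, 1/5] . pi = 0
  [1/20, -13/20, 1/20, 1/10] . pi = 0
  [1/20, 1/10, -11/20, 3/5] . pi = 0
  [1, 1, 1, 1] . pi = 1

Solving yields:
  pi_s_1 = 1752/3791
  pi_s_2 = 322/3791
  pi_s_3 = 1000/3791
  pi_s_4 = 717/3791

Verification (pi * P):
  1752/3791*7/10 + 322/3791*1/10 + 1000/3791*7/20 + 717/3791*1/5 = 1752/3791 = pi_s_1  (ok)
  1752/3791*1/20 + 322/3791*7/20 + 1000/3791*1/20 + 717/3791*1/10 = 322/3791 = pi_s_2  (ok)
  1752/3791*1/20 + 322/3791*1/10 + 1000/3791*9/20 + 717/3791*3/5 = 1000/3791 = pi_s_3  (ok)
  1752/3791*1/5 + 322/3791*9/20 + 1000/3791*3/20 + 717/3791*1/10 = 717/3791 = pi_s_4  (ok)

Answer: 1752/3791 322/3791 1000/3791 717/3791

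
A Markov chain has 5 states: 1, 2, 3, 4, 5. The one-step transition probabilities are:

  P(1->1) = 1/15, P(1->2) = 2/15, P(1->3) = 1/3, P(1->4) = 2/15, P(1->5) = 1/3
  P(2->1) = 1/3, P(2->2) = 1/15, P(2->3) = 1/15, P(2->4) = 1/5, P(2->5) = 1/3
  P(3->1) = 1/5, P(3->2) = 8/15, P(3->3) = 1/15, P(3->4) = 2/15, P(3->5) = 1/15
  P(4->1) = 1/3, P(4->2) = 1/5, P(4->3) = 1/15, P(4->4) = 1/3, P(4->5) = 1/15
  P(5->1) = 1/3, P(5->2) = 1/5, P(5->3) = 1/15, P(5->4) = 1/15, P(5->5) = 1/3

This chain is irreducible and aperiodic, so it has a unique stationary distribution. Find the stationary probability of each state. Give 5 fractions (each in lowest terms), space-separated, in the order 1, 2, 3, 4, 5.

The stationary distribution satisfies pi = pi * P, i.e.:
  pi_1 = 1/15*pi_1 + 1/3*pi_2 + 1/5*pi_3 + 1/3*pi_4 + 1/3*pi_5
  pi_2 = 2/15*pi_1 + 1/15*pi_2 + 8/15*pi_3 + 1/5*pi_4 + 1/5*pi_5
  pi_3 = 1/3*pi_1 + 1/15*pi_2 + 1/15*pi_3 + 1/15*pi_4 + 1/15*pi_5
  pi_4 = 2/15*pi_1 + 1/5*pi_2 + 2/15*pi_3 + 1/3*pi_4 + 1/15*pi_5
  pi_5 = 1/3*pi_1 + 1/3*pi_2 + 1/15*pi_3 + 1/15*pi_4 + 1/3*pi_5
with normalization: pi_1 + pi_2 + pi_3 + pi_4 + pi_5 = 1.

Using the first 4 balance equations plus normalization, the linear system A*pi = b is:
  [-14/15, 1/3, 1/5, 1/3, 1/3] . pi = 0
  [2/15, -14/15, 8/15, 1/5, 1/5] . pi = 0
  [1/3, 1/15, -14/15, 1/15, 1/15] . pi = 0
  [2/15, 1/5, 2/15, -2/3, 1/15] . pi = 0
  [1, 1, 1, 1, 1] . pi = 1

Solving yields:
  pi_1 = 73/293
  pi_2 = 1001/4981
  pi_3 = 39/293
  pi_4 = 8887/54791
  pi_5 = 13949/54791

Verification (pi * P):
  73/293*1/15 + 1001/4981*1/3 + 39/293*1/5 + 8887/54791*1/3 + 13949/54791*1/3 = 73/293 = pi_1  (ok)
  73/293*2/15 + 1001/4981*1/15 + 39/293*8/15 + 8887/54791*1/5 + 13949/54791*1/5 = 1001/4981 = pi_2  (ok)
  73/293*1/3 + 1001/4981*1/15 + 39/293*1/15 + 8887/54791*1/15 + 13949/54791*1/15 = 39/293 = pi_3  (ok)
  73/293*2/15 + 1001/4981*1/5 + 39/293*2/15 + 8887/54791*1/3 + 13949/54791*1/15 = 8887/54791 = pi_4  (ok)
  73/293*1/3 + 1001/4981*1/3 + 39/293*1/15 + 8887/54791*1/15 + 13949/54791*1/3 = 13949/54791 = pi_5  (ok)

Answer: 73/293 1001/4981 39/293 8887/54791 13949/54791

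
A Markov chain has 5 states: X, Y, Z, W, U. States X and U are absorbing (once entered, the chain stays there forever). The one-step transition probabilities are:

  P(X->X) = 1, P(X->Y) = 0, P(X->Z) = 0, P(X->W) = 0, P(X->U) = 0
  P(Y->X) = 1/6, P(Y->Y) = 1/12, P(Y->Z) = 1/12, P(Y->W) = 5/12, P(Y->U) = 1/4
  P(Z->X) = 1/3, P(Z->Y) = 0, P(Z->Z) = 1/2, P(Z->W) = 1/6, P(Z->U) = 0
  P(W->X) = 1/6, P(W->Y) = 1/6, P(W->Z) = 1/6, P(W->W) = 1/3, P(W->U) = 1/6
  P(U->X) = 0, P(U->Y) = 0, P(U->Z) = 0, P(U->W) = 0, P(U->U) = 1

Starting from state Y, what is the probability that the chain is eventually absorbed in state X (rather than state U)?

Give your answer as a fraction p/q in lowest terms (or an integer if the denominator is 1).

Let a_i = P(absorbed in X | start in state i).
Boundary conditions: a_X = 1, a_U = 0.
For each transient state i, a_i = sum_j P(i->j) * a_j:
  a_Y = 1/6*a_X + 1/12*a_Y + 1/12*a_Z + 5/12*a_W + 1/4*a_U
  a_Z = 1/3*a_X + 0*a_Y + 1/2*a_Z + 1/6*a_W + 0*a_U
  a_W = 1/6*a_X + 1/6*a_Y + 1/6*a_Z + 1/3*a_W + 1/6*a_U

Substituting a_X = 1 and a_U = 0, rearrange to (I - Q) a = r where r[i] = P(i -> X):
  [11/12, -1/12, -5/12] . (a_Y, a_Z, a_W) = 1/6
  [0, 1/2, -1/6] . (a_Y, a_Z, a_W) = 1/3
  [-1/6, -1/6, 2/3] . (a_Y, a_Z, a_W) = 1/6

Solving yields:
  a_Y = 8/15
  a_Z = 13/15
  a_W = 3/5

Starting state is Y, so the absorption probability is a_Y = 8/15.

Answer: 8/15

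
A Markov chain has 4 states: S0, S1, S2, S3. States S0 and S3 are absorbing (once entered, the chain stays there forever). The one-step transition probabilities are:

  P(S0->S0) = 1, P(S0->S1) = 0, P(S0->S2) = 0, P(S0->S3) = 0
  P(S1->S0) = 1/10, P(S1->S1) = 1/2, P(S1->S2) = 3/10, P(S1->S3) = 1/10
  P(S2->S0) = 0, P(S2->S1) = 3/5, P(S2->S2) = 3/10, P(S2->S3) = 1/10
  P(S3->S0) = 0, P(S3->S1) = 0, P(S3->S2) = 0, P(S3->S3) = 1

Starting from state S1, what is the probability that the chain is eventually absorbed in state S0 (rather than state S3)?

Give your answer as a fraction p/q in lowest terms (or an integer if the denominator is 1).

Let a_i = P(absorbed in S0 | start in state i).
Boundary conditions: a_S0 = 1, a_S3 = 0.
For each transient state i, a_i = sum_j P(i->j) * a_j:
  a_S1 = 1/10*a_S0 + 1/2*a_S1 + 3/10*a_S2 + 1/10*a_S3
  a_S2 = 0*a_S0 + 3/5*a_S1 + 3/10*a_S2 + 1/10*a_S3

Substituting a_S0 = 1 and a_S3 = 0, rearrange to (I - Q) a = r where r[i] = P(i -> S0):
  [1/2, -3/10] . (a_S1, a_S2) = 1/10
  [-3/5, 7/10] . (a_S1, a_S2) = 0

Solving yields:
  a_S1 = 7/17
  a_S2 = 6/17

Starting state is S1, so the absorption probability is a_S1 = 7/17.

Answer: 7/17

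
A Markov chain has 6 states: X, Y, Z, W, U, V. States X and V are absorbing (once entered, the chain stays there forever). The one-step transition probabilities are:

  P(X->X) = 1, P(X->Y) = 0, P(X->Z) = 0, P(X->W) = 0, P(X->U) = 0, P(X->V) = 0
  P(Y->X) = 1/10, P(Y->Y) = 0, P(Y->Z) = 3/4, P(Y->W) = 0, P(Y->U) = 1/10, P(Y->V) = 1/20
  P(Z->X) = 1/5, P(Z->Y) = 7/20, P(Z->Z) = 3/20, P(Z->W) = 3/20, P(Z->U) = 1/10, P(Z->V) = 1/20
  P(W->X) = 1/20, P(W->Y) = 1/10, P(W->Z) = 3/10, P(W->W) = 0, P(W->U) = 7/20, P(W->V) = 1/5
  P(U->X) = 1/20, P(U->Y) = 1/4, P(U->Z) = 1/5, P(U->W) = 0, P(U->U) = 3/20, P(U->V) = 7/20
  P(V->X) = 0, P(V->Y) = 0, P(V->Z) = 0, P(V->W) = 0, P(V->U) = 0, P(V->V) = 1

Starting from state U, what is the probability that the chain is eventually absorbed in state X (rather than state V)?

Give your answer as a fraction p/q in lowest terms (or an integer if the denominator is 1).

Answer: 21503/58407

Derivation:
Let a_i = P(absorbed in X | start in state i).
Boundary conditions: a_X = 1, a_V = 0.
For each transient state i, a_i = sum_j P(i->j) * a_j:
  a_Y = 1/10*a_X + 0*a_Y + 3/4*a_Z + 0*a_W + 1/10*a_U + 1/20*a_V
  a_Z = 1/5*a_X + 7/20*a_Y + 3/20*a_Z + 3/20*a_W + 1/10*a_U + 1/20*a_V
  a_W = 1/20*a_X + 1/10*a_Y + 3/10*a_Z + 0*a_W + 7/20*a_U + 1/5*a_V
  a_U = 1/20*a_X + 1/4*a_Y + 1/5*a_Z + 0*a_W + 3/20*a_U + 7/20*a_V

Substituting a_X = 1 and a_V = 0, rearrange to (I - Q) a = r where r[i] = P(i -> X):
  [1, -3/4, 0, -1/10] . (a_Y, a_Z, a_W, a_U) = 1/10
  [-7/20, 17/20, -3/20, -1/10] . (a_Y, a_Z, a_W, a_U) = 1/5
  [-1/10, -3/10, 1, -7/20] . (a_Y, a_Z, a_W, a_U) = 1/20
  [-1/4, -1/5, 0, 17/20] . (a_Y, a_Z, a_W, a_U) = 1/20

Solving yields:
  a_Y = 33848/58407
  a_Z = 11492/19469
  a_W = 8058/19469
  a_U = 21503/58407

Starting state is U, so the absorption probability is a_U = 21503/58407.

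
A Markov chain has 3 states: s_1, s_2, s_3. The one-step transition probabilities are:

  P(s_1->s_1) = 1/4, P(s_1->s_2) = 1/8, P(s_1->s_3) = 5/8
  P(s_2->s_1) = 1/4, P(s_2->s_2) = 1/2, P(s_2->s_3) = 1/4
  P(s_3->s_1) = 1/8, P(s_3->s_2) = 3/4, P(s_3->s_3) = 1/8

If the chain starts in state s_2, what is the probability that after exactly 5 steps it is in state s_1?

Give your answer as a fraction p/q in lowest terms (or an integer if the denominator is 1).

Answer: 3497/16384

Derivation:
Computing P^5 by repeated multiplication:
P^1 =
  s_1: [1/4, 1/8, 5/8]
  s_2: [1/4, 1/2, 1/4]
  s_3: [1/8, 3/4, 1/8]
P^2 =
  s_1: [11/64, 9/16, 17/64]
  s_2: [7/32, 15/32, 5/16]
  s_3: [15/64, 31/64, 9/32]
P^3 =
  s_1: [111/512, 257/512, 9/32]
  s_2: [27/128, 127/256, 75/256]
  s_3: [55/256, 247/512, 155/512]
P^4 =
  s_1: [55/256, 2003/4096, 1213/4096]
  s_2: [437/2048, 253/512, 599/2048]
  s_3: [869/4096, 507/1024, 1199/4096]
P^5 =
  s_1: [6979/32768, 8085/16384, 9619/32768]
  s_2: [3497/16384, 8079/16384, 601/2048]
  s_3: [6993/32768, 16175/32768, 75/256]

(P^5)[s_2 -> s_1] = 3497/16384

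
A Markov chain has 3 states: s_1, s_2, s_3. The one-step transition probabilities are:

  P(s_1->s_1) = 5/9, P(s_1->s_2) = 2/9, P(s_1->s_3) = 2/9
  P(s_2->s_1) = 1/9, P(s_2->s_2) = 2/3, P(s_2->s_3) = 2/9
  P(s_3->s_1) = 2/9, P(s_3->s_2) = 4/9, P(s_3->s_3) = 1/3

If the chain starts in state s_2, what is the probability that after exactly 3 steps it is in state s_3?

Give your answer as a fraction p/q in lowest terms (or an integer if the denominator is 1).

Computing P^3 by repeated multiplication:
P^1 =
  s_1: [5/9, 2/9, 2/9]
  s_2: [1/9, 2/3, 2/9]
  s_3: [2/9, 4/9, 1/3]
P^2 =
  s_1: [31/81, 10/27, 20/81]
  s_2: [5/27, 46/81, 20/81]
  s_3: [20/81, 40/81, 7/27]
P^3 =
  s_1: [25/81, 322/729, 182/729]
  s_2: [161/729, 386/729, 182/729]
  s_3: [182/729, 364/729, 61/243]

(P^3)[s_2 -> s_3] = 182/729

Answer: 182/729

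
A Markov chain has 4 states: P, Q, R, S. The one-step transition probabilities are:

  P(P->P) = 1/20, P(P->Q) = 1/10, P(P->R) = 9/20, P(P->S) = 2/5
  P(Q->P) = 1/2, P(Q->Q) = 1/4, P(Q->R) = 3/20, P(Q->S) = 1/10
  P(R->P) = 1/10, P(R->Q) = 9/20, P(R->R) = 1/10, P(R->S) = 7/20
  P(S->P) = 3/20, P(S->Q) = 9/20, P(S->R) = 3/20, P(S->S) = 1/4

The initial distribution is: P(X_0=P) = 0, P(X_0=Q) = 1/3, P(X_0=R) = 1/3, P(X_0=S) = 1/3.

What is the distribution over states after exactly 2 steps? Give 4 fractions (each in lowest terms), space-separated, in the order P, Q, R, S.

Answer: 101/400 343/1200 131/600 73/300

Derivation:
Propagating the distribution step by step (d_{t+1} = d_t * P):
d_0 = (P=0, Q=1/3, R=1/3, S=1/3)
  d_1[P] = 0*1/20 + 1/3*1/2 + 1/3*1/10 + 1/3*3/20 = 1/4
  d_1[Q] = 0*1/10 + 1/3*1/4 + 1/3*9/20 + 1/3*9/20 = 23/60
  d_1[R] = 0*9/20 + 1/3*3/20 + 1/3*1/10 + 1/3*3/20 = 2/15
  d_1[S] = 0*2/5 + 1/3*1/10 + 1/3*7/20 + 1/3*1/4 = 7/30
d_1 = (P=1/4, Q=23/60, R=2/15, S=7/30)
  d_2[P] = 1/4*1/20 + 23/60*1/2 + 2/15*1/10 + 7/30*3/20 = 101/400
  d_2[Q] = 1/4*1/10 + 23/60*1/4 + 2/15*9/20 + 7/30*9/20 = 343/1200
  d_2[R] = 1/4*9/20 + 23/60*3/20 + 2/15*1/10 + 7/30*3/20 = 131/600
  d_2[S] = 1/4*2/5 + 23/60*1/10 + 2/15*7/20 + 7/30*1/4 = 73/300
d_2 = (P=101/400, Q=343/1200, R=131/600, S=73/300)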